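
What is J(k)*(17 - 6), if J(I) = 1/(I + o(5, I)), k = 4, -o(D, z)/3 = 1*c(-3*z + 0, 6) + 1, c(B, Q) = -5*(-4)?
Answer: -11/59 ≈ -0.18644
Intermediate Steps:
c(B, Q) = 20
o(D, z) = -63 (o(D, z) = -3*(1*20 + 1) = -3*(20 + 1) = -3*21 = -63)
J(I) = 1/(-63 + I) (J(I) = 1/(I - 63) = 1/(-63 + I))
J(k)*(17 - 6) = (17 - 6)/(-63 + 4) = 11/(-59) = -1/59*11 = -11/59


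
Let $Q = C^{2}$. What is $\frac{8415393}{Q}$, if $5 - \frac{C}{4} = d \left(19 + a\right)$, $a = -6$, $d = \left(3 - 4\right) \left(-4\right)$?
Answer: $\frac{8415393}{35344} \approx 238.1$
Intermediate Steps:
$d = 4$ ($d = \left(-1\right) \left(-4\right) = 4$)
$C = -188$ ($C = 20 - 4 \cdot 4 \left(19 - 6\right) = 20 - 4 \cdot 4 \cdot 13 = 20 - 208 = -188$)
$Q = 35344$ ($Q = \left(-188\right)^{2} = 35344$)
$\frac{8415393}{Q} = \frac{8415393}{35344}$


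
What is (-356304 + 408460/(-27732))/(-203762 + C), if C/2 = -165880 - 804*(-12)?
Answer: 2470357747/3578994858 ≈ 0.69024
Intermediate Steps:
C = -312464 (C = 2*(-165880 - 804*(-12)) = 2*(-165880 - 1*(-9648)) = 2*(-165880 + 9648) = 2*(-156232) = -312464)
(-356304 + 408460/(-27732))/(-203762 + C) = (-356304 + 408460/(-27732))/(-203762 - 312464) = (-356304 + 408460*(-1/27732))/(-516226) = (-356304 - 102115/6933)*(-1/516226) = -2470357747/6933*(-1/516226) = 2470357747/3578994858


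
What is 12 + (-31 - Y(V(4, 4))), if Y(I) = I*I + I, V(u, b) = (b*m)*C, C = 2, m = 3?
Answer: -619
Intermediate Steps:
V(u, b) = 6*b (V(u, b) = (b*3)*2 = (3*b)*2 = 6*b)
Y(I) = I + I² (Y(I) = I² + I = I + I²)
12 + (-31 - Y(V(4, 4))) = 12 + (-31 - 6*4*(1 + 6*4)) = 12 + (-31 - 24*(1 + 24)) = 12 + (-31 - 24*25) = 12 + (-31 - 1*600) = 12 + (-31 - 600) = 12 - 631 = -619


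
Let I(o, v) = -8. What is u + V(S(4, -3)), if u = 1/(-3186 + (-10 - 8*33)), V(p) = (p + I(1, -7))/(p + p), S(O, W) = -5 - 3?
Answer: 3459/3460 ≈ 0.99971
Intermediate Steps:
S(O, W) = -8
V(p) = (-8 + p)/(2*p) (V(p) = (p - 8)/(p + p) = (-8 + p)/((2*p)) = (-8 + p)*(1/(2*p)) = (-8 + p)/(2*p))
u = -1/3460 (u = 1/(-3186 + (-10 - 264)) = 1/(-3186 - 274) = 1/(-3460) = -1/3460 ≈ -0.00028902)
u + V(S(4, -3)) = -1/3460 + (1/2)*(-8 - 8)/(-8) = -1/3460 + (1/2)*(-1/8)*(-16) = -1/3460 + 1 = 3459/3460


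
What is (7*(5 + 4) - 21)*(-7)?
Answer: -294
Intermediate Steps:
(7*(5 + 4) - 21)*(-7) = (7*9 - 21)*(-7) = (63 - 21)*(-7) = 42*(-7) = -294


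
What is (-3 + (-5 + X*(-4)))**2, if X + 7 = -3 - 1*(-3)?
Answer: 400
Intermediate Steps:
X = -7 (X = -7 + (-3 - 1*(-3)) = -7 + (-3 + 3) = -7 + 0 = -7)
(-3 + (-5 + X*(-4)))**2 = (-3 + (-5 - 7*(-4)))**2 = (-3 + (-5 + 28))**2 = (-3 + 23)**2 = 20**2 = 400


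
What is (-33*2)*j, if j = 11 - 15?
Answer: 264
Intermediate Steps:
j = -4
(-33*2)*j = -33*2*(-4) = -66*(-4) = 264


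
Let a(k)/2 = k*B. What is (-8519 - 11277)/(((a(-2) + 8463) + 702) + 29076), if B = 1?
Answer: -19796/38237 ≈ -0.51772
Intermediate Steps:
a(k) = 2*k (a(k) = 2*(k*1) = 2*k)
(-8519 - 11277)/(((a(-2) + 8463) + 702) + 29076) = (-8519 - 11277)/(((2*(-2) + 8463) + 702) + 29076) = -19796/(((-4 + 8463) + 702) + 29076) = -19796/((8459 + 702) + 29076) = -19796/(9161 + 29076) = -19796/38237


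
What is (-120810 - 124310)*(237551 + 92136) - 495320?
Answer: -80813372760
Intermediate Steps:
(-120810 - 124310)*(237551 + 92136) - 495320 = -245120*329687 - 495320 = -80812877440 - 495320 = -80813372760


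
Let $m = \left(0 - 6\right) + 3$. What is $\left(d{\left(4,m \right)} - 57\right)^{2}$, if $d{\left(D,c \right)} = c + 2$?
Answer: $3364$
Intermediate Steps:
$m = -3$ ($m = \left(0 - 6\right) + 3 = -6 + 3 = -3$)
$d{\left(D,c \right)} = 2 + c$
$\left(d{\left(4,m \right)} - 57\right)^{2} = \left(\left(2 - 3\right) - 57\right)^{2} = \left(-1 - 57\right)^{2} = \left(-58\right)^{2} = 3364$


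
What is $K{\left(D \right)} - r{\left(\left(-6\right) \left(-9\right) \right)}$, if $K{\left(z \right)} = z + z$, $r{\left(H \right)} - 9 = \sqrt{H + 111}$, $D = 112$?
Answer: $215 - \sqrt{165} \approx 202.15$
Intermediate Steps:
$r{\left(H \right)} = 9 + \sqrt{111 + H}$ ($r{\left(H \right)} = 9 + \sqrt{H + 111} = 9 + \sqrt{111 + H}$)
$K{\left(z \right)} = 2 z$
$K{\left(D \right)} - r{\left(\left(-6\right) \left(-9\right) \right)} = 2 \cdot 112 - \left(9 + \sqrt{111 - -54}\right) = 224 - \left(9 + \sqrt{111 + 54}\right) = 224 - \left(9 + \sqrt{165}\right) = 215 - \sqrt{165}$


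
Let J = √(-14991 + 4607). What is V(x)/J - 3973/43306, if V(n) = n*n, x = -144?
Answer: -3973/43306 - 5184*I*√649/649 ≈ -0.091743 - 203.49*I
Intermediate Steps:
V(n) = n²
J = 4*I*√649 (J = √(-10384) = 4*I*√649 ≈ 101.9*I)
V(x)/J - 3973/43306 = (-144)²/((4*I*√649)) - 3973/43306 = 20736*(-I*√649/2596) - 3973*1/43306 = -5184*I*√649/649 - 3973/43306 = -3973/43306 - 5184*I*√649/649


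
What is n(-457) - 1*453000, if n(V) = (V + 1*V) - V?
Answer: -453457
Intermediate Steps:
n(V) = V (n(V) = (V + V) - V = 2*V - V = V)
n(-457) - 1*453000 = -457 - 1*453000 = -457 - 453000 = -453457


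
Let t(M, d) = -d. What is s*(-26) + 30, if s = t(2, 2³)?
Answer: 238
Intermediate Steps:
s = -8 (s = -1*2³ = -1*8 = -8)
s*(-26) + 30 = -8*(-26) + 30 = 208 + 30 = 238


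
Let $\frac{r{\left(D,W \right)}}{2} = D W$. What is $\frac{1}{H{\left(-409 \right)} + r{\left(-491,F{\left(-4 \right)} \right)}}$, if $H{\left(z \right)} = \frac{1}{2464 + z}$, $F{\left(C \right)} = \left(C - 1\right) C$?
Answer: $- \frac{2055}{40360199} \approx -5.0917 \cdot 10^{-5}$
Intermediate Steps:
$F{\left(C \right)} = C \left(-1 + C\right)$ ($F{\left(C \right)} = \left(-1 + C\right) C = C \left(-1 + C\right)$)
$r{\left(D,W \right)} = 2 D W$
$\frac{1}{H{\left(-409 \right)} + r{\left(-491,F{\left(-4 \right)} \right)}} = \frac{1}{\frac{1}{2464 - 409} + 2 \left(-491\right) \left(- 4 \left(-1 - 4\right)\right)} = \frac{1}{\frac{1}{2055} + 2 \left(-491\right) \left(\left(-4\right) \left(-5\right)\right)} = \frac{1}{\frac{1}{2055} + 2 \left(-491\right) 20} = \frac{1}{\frac{1}{2055} - 19640} = \frac{1}{- \frac{40360199}{2055}} = - \frac{2055}{40360199}$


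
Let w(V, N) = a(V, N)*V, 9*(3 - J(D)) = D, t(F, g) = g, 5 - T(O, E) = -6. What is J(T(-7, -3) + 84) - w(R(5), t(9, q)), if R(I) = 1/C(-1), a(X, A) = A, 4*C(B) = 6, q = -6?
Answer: -32/9 ≈ -3.5556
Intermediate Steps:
T(O, E) = 11 (T(O, E) = 5 - 1*(-6) = 5 + 6 = 11)
C(B) = 3/2 (C(B) = (1/4)*6 = 3/2)
J(D) = 3 - D/9
R(I) = 2/3 (R(I) = 1/(3/2) = 2/3)
w(V, N) = N*V
J(T(-7, -3) + 84) - w(R(5), t(9, q)) = (3 - (11 + 84)/9) - (-6)*2/3 = (3 - 1/9*95) - 1*(-4) = (3 - 95/9) + 4 = -68/9 + 4 = -32/9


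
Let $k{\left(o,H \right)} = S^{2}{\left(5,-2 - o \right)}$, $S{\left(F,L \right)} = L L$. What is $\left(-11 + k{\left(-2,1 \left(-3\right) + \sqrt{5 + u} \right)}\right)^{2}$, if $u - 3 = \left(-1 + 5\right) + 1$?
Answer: $121$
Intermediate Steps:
$u = 8$ ($u = 3 + \left(\left(-1 + 5\right) + 1\right) = 3 + \left(4 + 1\right) = 3 + 5 = 8$)
$S{\left(F,L \right)} = L^{2}$
$k{\left(o,H \right)} = \left(-2 - o\right)^{4}$ ($k{\left(o,H \right)} = \left(\left(-2 - o\right)^{2}\right)^{2} = \left(-2 - o\right)^{4}$)
$\left(-11 + k{\left(-2,1 \left(-3\right) + \sqrt{5 + u} \right)}\right)^{2} = \left(-11 + \left(2 - 2\right)^{4}\right)^{2} = \left(-11 + 0^{4}\right)^{2} = \left(-11 + 0\right)^{2} = \left(-11\right)^{2} = 121$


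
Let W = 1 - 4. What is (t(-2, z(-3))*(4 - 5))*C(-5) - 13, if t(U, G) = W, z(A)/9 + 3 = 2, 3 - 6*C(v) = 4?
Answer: -27/2 ≈ -13.500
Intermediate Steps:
C(v) = -⅙ (C(v) = ½ - ⅙*4 = ½ - ⅔ = -⅙)
z(A) = -9 (z(A) = -27 + 9*2 = -27 + 18 = -9)
W = -3
t(U, G) = -3
(t(-2, z(-3))*(4 - 5))*C(-5) - 13 = -3*(4 - 5)*(-⅙) - 13 = -3*(-1)*(-⅙) - 13 = 3*(-⅙) - 13 = -½ - 13 = -27/2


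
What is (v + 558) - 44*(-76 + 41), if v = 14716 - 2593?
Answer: 14221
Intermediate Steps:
v = 12123
(v + 558) - 44*(-76 + 41) = (12123 + 558) - 44*(-76 + 41) = 12681 - 44*(-35) = 12681 + 1540 = 14221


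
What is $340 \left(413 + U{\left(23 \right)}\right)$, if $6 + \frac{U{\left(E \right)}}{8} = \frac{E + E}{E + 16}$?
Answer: $\frac{4965020}{39} \approx 1.2731 \cdot 10^{5}$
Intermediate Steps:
$U{\left(E \right)} = -48 + \frac{16 E}{16 + E}$ ($U{\left(E \right)} = -48 + 8 \frac{E + E}{E + 16} = -48 + 8 \frac{2 E}{16 + E} = -48 + \frac{16 E}{16 + E}$)
$340 \left(413 + U{\left(23 \right)}\right) = 340 \left(413 + \frac{32 \left(-24 - 23\right)}{16 + 23}\right) = 340 \left(413 + \frac{32 \left(-24 - 23\right)}{39}\right) = 340 \left(413 + 32 \cdot \frac{1}{39} \left(-47\right)\right) = 340 \left(413 - \frac{1504}{39}\right) = 340 \cdot \frac{14603}{39} = \frac{4965020}{39}$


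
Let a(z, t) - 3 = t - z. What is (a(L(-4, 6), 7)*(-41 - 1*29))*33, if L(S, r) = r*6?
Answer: 60060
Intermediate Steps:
L(S, r) = 6*r
a(z, t) = 3 + t - z (a(z, t) = 3 + (t - z) = 3 + t - z)
(a(L(-4, 6), 7)*(-41 - 1*29))*33 = ((3 + 7 - 6*6)*(-41 - 1*29))*33 = ((3 + 7 - 1*36)*(-41 - 29))*33 = ((3 + 7 - 36)*(-70))*33 = -26*(-70)*33 = 1820*33 = 60060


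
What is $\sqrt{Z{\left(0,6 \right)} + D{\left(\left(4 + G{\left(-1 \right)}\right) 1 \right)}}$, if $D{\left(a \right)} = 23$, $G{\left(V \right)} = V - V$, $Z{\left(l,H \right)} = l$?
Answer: $\sqrt{23} \approx 4.7958$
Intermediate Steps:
$G{\left(V \right)} = 0$
$\sqrt{Z{\left(0,6 \right)} + D{\left(\left(4 + G{\left(-1 \right)}\right) 1 \right)}} = \sqrt{0 + 23} = \sqrt{23}$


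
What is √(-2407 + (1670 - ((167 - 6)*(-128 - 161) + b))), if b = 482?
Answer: √45310 ≈ 212.86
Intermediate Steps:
√(-2407 + (1670 - ((167 - 6)*(-128 - 161) + b))) = √(-2407 + (1670 - ((167 - 6)*(-128 - 161) + 482))) = √(-2407 + (1670 - (161*(-289) + 482))) = √(-2407 + (1670 - (-46529 + 482))) = √(-2407 + (1670 - 1*(-46047))) = √(-2407 + (1670 + 46047)) = √(-2407 + 47717) = √45310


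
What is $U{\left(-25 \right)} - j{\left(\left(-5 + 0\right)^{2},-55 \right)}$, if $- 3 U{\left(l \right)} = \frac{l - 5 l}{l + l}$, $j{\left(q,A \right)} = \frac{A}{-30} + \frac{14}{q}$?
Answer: $- \frac{259}{150} \approx -1.7267$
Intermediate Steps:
$j{\left(q,A \right)} = \frac{14}{q} - \frac{A}{30}$ ($j{\left(q,A \right)} = A \left(- \frac{1}{30}\right) + \frac{14}{q} = - \frac{A}{30} + \frac{14}{q} = \frac{14}{q} - \frac{A}{30}$)
$U{\left(l \right)} = \frac{2}{3}$ ($U{\left(l \right)} = - \frac{\left(l - 5 l\right) \frac{1}{l + l}}{3} = - \frac{- 4 l \frac{1}{2 l}}{3} = \left(- \frac{1}{3}\right) \left(-2\right) = \frac{2}{3}$)
$U{\left(-25 \right)} - j{\left(\left(-5 + 0\right)^{2},-55 \right)} = \frac{2}{3} - \left(\frac{14}{\left(-5 + 0\right)^{2}} - - \frac{11}{6}\right) = \frac{2}{3} - \left(\frac{14}{\left(-5\right)^{2}} + \frac{11}{6}\right) = \frac{2}{3} - \left(\frac{14}{25} + \frac{11}{6}\right) = \frac{2}{3} - \frac{359}{150} = - \frac{259}{150}$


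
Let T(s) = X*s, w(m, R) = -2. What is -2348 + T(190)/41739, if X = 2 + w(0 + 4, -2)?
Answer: -2348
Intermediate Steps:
X = 0 (X = 2 - 2 = 0)
T(s) = 0 (T(s) = 0*s = 0)
-2348 + T(190)/41739 = -2348 + 0/41739 = -2348 + 0*(1/41739) = -2348 + 0 = -2348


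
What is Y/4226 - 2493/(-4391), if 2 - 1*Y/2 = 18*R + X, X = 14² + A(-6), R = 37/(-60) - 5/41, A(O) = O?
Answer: 1845237751/3804055030 ≈ 0.48507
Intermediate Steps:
R = -1817/2460 (R = 37*(-1/60) - 5*1/41 = -37/60 - 5/41 = -1817/2460 ≈ -0.73862)
X = 190 (X = 14² - 6 = 196 - 6 = 190)
Y = -71629/205 (Y = 4 - 2*(18*(-1817/2460) + 190) = 4 - 2*(-5451/410 + 190) = 4 - 2*72449/410 = 4 - 72449/205 = -71629/205 ≈ -349.41)
Y/4226 - 2493/(-4391) = -71629/205/4226 - 2493/(-4391) = -71629/205*1/4226 - 2493*(-1/4391) = -71629/866330 + 2493/4391 = 1845237751/3804055030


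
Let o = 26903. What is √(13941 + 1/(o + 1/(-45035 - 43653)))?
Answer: √79364278739826035951973/2385973263 ≈ 118.07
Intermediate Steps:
√(13941 + 1/(o + 1/(-45035 - 43653))) = √(13941 + 1/(26903 + 1/(-45035 - 43653))) = √(13941 + 1/(26903 + 1/(-88688))) = √(13941 + 1/(26903 - 1/88688)) = √(13941 + 1/(2385973263/88688)) = √(13941 + 88688/2385973263) = √(33262853348171/2385973263) = √79364278739826035951973/2385973263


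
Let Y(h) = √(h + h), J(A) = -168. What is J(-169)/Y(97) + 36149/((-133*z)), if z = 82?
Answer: -36149/10906 - 84*√194/97 ≈ -15.376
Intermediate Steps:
Y(h) = √2*√h (Y(h) = √(2*h) = √2*√h)
J(-169)/Y(97) + 36149/((-133*z)) = -168*√194/194 + 36149/((-133*82)) = -168*√194/194 + 36149/(-10906) = -84*√194/97 + 36149*(-1/10906) = -84*√194/97 - 36149/10906 = -36149/10906 - 84*√194/97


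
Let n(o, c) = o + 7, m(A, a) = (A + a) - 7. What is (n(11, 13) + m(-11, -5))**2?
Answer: 25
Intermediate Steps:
m(A, a) = -7 + A + a
n(o, c) = 7 + o
(n(11, 13) + m(-11, -5))**2 = ((7 + 11) + (-7 - 11 - 5))**2 = (18 - 23)**2 = (-5)**2 = 25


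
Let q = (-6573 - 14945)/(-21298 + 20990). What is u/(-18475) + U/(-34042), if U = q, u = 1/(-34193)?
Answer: -970946243551/473107030183700 ≈ -0.0020523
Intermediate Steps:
u = -1/34193 ≈ -2.9246e-5
q = 1537/22 (q = -21518/(-308) = -21518*(-1/308) = 1537/22 ≈ 69.864)
U = 1537/22 ≈ 69.864
u/(-18475) + U/(-34042) = -1/34193/(-18475) + (1537/22)/(-34042) = -1/34193*(-1/18475) + (1537/22)*(-1/34042) = 1/631715675 - 1537/748924 = -970946243551/473107030183700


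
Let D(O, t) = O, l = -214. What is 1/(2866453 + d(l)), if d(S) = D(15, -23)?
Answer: 1/2866468 ≈ 3.4886e-7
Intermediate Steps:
d(S) = 15
1/(2866453 + d(l)) = 1/(2866453 + 15) = 1/2866468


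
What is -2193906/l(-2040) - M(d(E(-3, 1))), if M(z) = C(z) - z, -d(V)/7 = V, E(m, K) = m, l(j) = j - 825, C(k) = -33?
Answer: 782872/955 ≈ 819.76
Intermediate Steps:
l(j) = -825 + j
d(V) = -7*V
M(z) = -33 - z
-2193906/l(-2040) - M(d(E(-3, 1))) = -2193906/(-825 - 2040) - (-33 - (-7)*(-3)) = -2193906/(-2865) - (-33 - 1*21) = -2193906*(-1/2865) - (-33 - 21) = 731302/955 - 1*(-54) = 731302/955 + 54 = 782872/955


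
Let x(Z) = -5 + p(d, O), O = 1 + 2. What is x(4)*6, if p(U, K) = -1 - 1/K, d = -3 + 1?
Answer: -38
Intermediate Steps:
d = -2
O = 3
x(Z) = -19/3 (x(Z) = -5 + (-1 - 1*3)/3 = -5 + (-1 - 3)/3 = -5 + (⅓)*(-4) = -5 - 4/3 = -19/3)
x(4)*6 = -19/3*6 = -38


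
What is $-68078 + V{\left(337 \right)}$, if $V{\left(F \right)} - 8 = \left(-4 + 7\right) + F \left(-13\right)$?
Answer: $-72448$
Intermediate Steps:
$V{\left(F \right)} = 11 - 13 F$ ($V{\left(F \right)} = 8 + \left(\left(-4 + 7\right) + F \left(-13\right)\right) = 8 - \left(-3 + 13 F\right) = 11 - 13 F$)
$-68078 + V{\left(337 \right)} = -68078 + \left(11 - 4381\right) = -68078 - 4370 = -72448$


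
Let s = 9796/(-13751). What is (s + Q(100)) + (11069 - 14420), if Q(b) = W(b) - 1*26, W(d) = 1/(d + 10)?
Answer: -5109147779/1512610 ≈ -3377.7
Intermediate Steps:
W(d) = 1/(10 + d)
s = -9796/13751 (s = 9796*(-1/13751) = -9796/13751 ≈ -0.71238)
Q(b) = -26 + 1/(10 + b) (Q(b) = 1/(10 + b) - 1*26 = 1/(10 + b) - 26 = -26 + 1/(10 + b))
(s + Q(100)) + (11069 - 14420) = (-9796/13751 + (-259 - 26*100)/(10 + 100)) + (11069 - 14420) = (-9796/13751 + (-259 - 2600)/110) - 3351 = (-9796/13751 + (1/110)*(-2859)) - 3351 = (-9796/13751 - 2859/110) - 3351 = -40391669/1512610 - 3351 = -5109147779/1512610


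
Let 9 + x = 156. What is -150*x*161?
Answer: -3550050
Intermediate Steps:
x = 147 (x = -9 + 156 = 147)
-150*x*161 = -150*147*161 = -22050*161 = -3550050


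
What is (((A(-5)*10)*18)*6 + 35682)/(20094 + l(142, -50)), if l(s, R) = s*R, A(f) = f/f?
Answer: 18381/6497 ≈ 2.8292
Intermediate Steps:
A(f) = 1
l(s, R) = R*s
(((A(-5)*10)*18)*6 + 35682)/(20094 + l(142, -50)) = (((1*10)*18)*6 + 35682)/(20094 - 50*142) = ((10*18)*6 + 35682)/(20094 - 7100) = (180*6 + 35682)/12994 = (1080 + 35682)*(1/12994) = 36762*(1/12994) = 18381/6497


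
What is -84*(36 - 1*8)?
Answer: -2352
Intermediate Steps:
-84*(36 - 1*8) = -84*(36 - 8) = -84*28 = -2352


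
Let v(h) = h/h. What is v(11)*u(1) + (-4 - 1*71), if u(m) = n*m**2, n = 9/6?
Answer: -147/2 ≈ -73.500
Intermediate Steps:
n = 3/2 (n = 9*(1/6) = 3/2 ≈ 1.5000)
v(h) = 1
u(m) = 3*m**2/2
v(11)*u(1) + (-4 - 1*71) = 1*((3/2)*1**2) + (-4 - 1*71) = 1*((3/2)*1) + (-4 - 71) = 1*(3/2) - 75 = 3/2 - 75 = -147/2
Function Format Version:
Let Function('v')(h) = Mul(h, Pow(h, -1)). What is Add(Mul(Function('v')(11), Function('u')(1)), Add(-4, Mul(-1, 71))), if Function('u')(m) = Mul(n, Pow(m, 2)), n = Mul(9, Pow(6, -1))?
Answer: Rational(-147, 2) ≈ -73.500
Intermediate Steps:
n = Rational(3, 2) (n = Mul(9, Rational(1, 6)) = Rational(3, 2) ≈ 1.5000)
Function('v')(h) = 1
Function('u')(m) = Mul(Rational(3, 2), Pow(m, 2))
Add(Mul(Function('v')(11), Function('u')(1)), Add(-4, Mul(-1, 71))) = Add(Mul(1, Mul(Rational(3, 2), Pow(1, 2))), Add(-4, Mul(-1, 71))) = Add(Mul(1, Mul(Rational(3, 2), 1)), Add(-4, -71)) = Add(Mul(1, Rational(3, 2)), -75) = Add(Rational(3, 2), -75) = Rational(-147, 2)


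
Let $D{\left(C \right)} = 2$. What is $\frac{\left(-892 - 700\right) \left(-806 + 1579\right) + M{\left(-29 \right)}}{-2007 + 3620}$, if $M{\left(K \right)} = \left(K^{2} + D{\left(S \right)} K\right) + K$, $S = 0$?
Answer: $- \frac{1229862}{1613} \approx -762.47$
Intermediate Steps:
$M{\left(K \right)} = K^{2} + 3 K$ ($M{\left(K \right)} = \left(K^{2} + 2 K\right) + K = K^{2} + 3 K$)
$\frac{\left(-892 - 700\right) \left(-806 + 1579\right) + M{\left(-29 \right)}}{-2007 + 3620} = \frac{\left(-892 - 700\right) \left(-806 + 1579\right) - 29 \left(3 - 29\right)}{-2007 + 3620} = \frac{\left(-1592\right) 773 - -754}{1613} = \left(-1230616 + 754\right) \frac{1}{1613} = \left(-1229862\right) \frac{1}{1613} = - \frac{1229862}{1613}$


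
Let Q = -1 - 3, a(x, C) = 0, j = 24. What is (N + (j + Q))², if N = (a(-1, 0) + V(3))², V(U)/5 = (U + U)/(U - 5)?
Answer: 60025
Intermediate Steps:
Q = -4
V(U) = 10*U/(-5 + U) (V(U) = 5*((U + U)/(U - 5)) = 5*((2*U)/(-5 + U)) = 5*(2*U/(-5 + U)) = 10*U/(-5 + U))
N = 225 (N = (0 + 10*3/(-5 + 3))² = (0 + 10*3/(-2))² = (0 + 10*3*(-½))² = (0 - 15)² = (-15)² = 225)
(N + (j + Q))² = (225 + (24 - 4))² = (225 + 20)² = 245² = 60025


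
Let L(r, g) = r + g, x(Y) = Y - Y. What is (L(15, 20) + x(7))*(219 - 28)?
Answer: 6685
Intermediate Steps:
x(Y) = 0
L(r, g) = g + r
(L(15, 20) + x(7))*(219 - 28) = ((20 + 15) + 0)*(219 - 28) = (35 + 0)*191 = 35*191 = 6685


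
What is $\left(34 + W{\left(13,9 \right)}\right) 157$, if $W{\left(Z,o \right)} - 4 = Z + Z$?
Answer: $10048$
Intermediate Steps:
$W{\left(Z,o \right)} = 4 + 2 Z$ ($W{\left(Z,o \right)} = 4 + \left(Z + Z\right) = 4 + 2 Z$)
$\left(34 + W{\left(13,9 \right)}\right) 157 = \left(34 + \left(4 + 2 \cdot 13\right)\right) 157 = \left(34 + \left(4 + 26\right)\right) 157 = \left(34 + 30\right) 157 = 64 \cdot 157 = 10048$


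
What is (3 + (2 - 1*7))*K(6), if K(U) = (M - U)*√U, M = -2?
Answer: 16*√6 ≈ 39.192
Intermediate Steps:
K(U) = √U*(-2 - U) (K(U) = (-2 - U)*√U = √U*(-2 - U))
(3 + (2 - 1*7))*K(6) = (3 + (2 - 1*7))*(√6*(-2 - 1*6)) = (3 + (2 - 7))*(√6*(-2 - 6)) = (3 - 5)*(√6*(-8)) = -(-16)*√6 = 16*√6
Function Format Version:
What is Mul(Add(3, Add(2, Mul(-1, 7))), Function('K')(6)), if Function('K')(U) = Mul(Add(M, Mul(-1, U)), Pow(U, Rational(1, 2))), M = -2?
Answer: Mul(16, Pow(6, Rational(1, 2))) ≈ 39.192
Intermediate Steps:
Function('K')(U) = Mul(Pow(U, Rational(1, 2)), Add(-2, Mul(-1, U))) (Function('K')(U) = Mul(Add(-2, Mul(-1, U)), Pow(U, Rational(1, 2))) = Mul(Pow(U, Rational(1, 2)), Add(-2, Mul(-1, U))))
Mul(Add(3, Add(2, Mul(-1, 7))), Function('K')(6)) = Mul(Add(3, Add(2, Mul(-1, 7))), Mul(Pow(6, Rational(1, 2)), Add(-2, Mul(-1, 6)))) = Mul(Add(3, Add(2, -7)), Mul(Pow(6, Rational(1, 2)), Add(-2, -6))) = Mul(Add(3, -5), Mul(Pow(6, Rational(1, 2)), -8)) = Mul(-2, Mul(-8, Pow(6, Rational(1, 2)))) = Mul(16, Pow(6, Rational(1, 2)))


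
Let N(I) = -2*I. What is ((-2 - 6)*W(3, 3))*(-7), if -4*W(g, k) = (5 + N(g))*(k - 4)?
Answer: -14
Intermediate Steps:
W(g, k) = -(-4 + k)*(5 - 2*g)/4 (W(g, k) = -(5 - 2*g)*(k - 4)/4 = -(5 - 2*g)*(-4 + k)/4 = -(-4 + k)*(5 - 2*g)/4)
((-2 - 6)*W(3, 3))*(-7) = ((-2 - 6)*(5 - 2*3 - 5/4*3 + (½)*3*3))*(-7) = -8*(5 - 6 - 15/4 + 9/2)*(-7) = -8*(-¼)*(-7) = 2*(-7) = -14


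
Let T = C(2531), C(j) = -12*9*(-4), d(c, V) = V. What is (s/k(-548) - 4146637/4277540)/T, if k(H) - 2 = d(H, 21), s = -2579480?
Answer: -53303981893/205321920 ≈ -259.61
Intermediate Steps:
k(H) = 23 (k(H) = 2 + 21 = 23)
C(j) = 432 (C(j) = -108*(-4) = 432)
T = 432
(s/k(-548) - 4146637/4277540)/T = (-2579480/23 - 4146637/4277540)/432 = (-2579480*1/23 - 4146637*1/4277540)*(1/432) = (-2579480/23 - 4146637/4277540)*(1/432) = -479735837037/4277540*1/432 = -53303981893/205321920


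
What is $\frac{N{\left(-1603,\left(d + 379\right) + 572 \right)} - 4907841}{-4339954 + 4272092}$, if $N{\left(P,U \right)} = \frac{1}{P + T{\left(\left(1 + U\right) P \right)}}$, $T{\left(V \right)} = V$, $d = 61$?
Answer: $\frac{7977410890723}{110305745004} \approx 72.321$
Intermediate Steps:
$N{\left(P,U \right)} = \frac{1}{P + P \left(1 + U\right)}$ ($N{\left(P,U \right)} = \frac{1}{P + \left(1 + U\right) P} = \frac{1}{P + P \left(1 + U\right)}$)
$\frac{N{\left(-1603,\left(d + 379\right) + 572 \right)} - 4907841}{-4339954 + 4272092} = \frac{\frac{1}{\left(-1603\right) \left(2 + \left(\left(61 + 379\right) + 572\right)\right)} - 4907841}{-4339954 + 4272092} = \frac{- \frac{1}{1603 \left(2 + \left(440 + 572\right)\right)} - 4907841}{-67862} = \left(- \frac{1}{1603 \left(2 + 1012\right)} - 4907841\right) \left(- \frac{1}{67862}\right) = \left(- \frac{1}{1603 \cdot 1014} - 4907841\right) \left(- \frac{1}{67862}\right) = \left(\left(- \frac{1}{1603}\right) \frac{1}{1014} - 4907841\right) \left(- \frac{1}{67862}\right) = \left(- \frac{1}{1625442} - 4907841\right) \left(- \frac{1}{67862}\right) = \left(- \frac{7977410890723}{1625442}\right) \left(- \frac{1}{67862}\right) = \frac{7977410890723}{110305745004}$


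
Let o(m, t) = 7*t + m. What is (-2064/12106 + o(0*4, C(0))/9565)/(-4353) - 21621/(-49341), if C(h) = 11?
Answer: 1816501753241648/4145061779868495 ≈ 0.43823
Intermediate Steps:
o(m, t) = m + 7*t
(-2064/12106 + o(0*4, C(0))/9565)/(-4353) - 21621/(-49341) = (-2064/12106 + (0*4 + 7*11)/9565)/(-4353) - 21621/(-49341) = (-2064*1/12106 + (0 + 77)*(1/9565))*(-1/4353) - 21621*(-1/49341) = (-1032/6053 + 77*(1/9565))*(-1/4353) + 7207/16447 = (-1032/6053 + 77/9565)*(-1/4353) + 7207/16447 = -9404999/57896945*(-1/4353) + 7207/16447 = 9404999/252025401585 + 7207/16447 = 1816501753241648/4145061779868495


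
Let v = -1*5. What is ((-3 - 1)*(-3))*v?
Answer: -60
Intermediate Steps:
v = -5
((-3 - 1)*(-3))*v = ((-3 - 1)*(-3))*(-5) = -4*(-3)*(-5) = 12*(-5) = -60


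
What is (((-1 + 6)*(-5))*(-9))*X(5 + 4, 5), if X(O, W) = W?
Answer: 1125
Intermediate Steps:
(((-1 + 6)*(-5))*(-9))*X(5 + 4, 5) = (((-1 + 6)*(-5))*(-9))*5 = ((5*(-5))*(-9))*5 = -25*(-9)*5 = 225*5 = 1125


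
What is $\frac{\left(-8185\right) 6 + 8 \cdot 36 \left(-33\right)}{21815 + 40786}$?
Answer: $- \frac{19538}{20867} \approx -0.93631$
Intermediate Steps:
$\frac{\left(-8185\right) 6 + 8 \cdot 36 \left(-33\right)}{21815 + 40786} = \frac{-49110 + 288 \left(-33\right)}{62601} = \left(-49110 - 9504\right) \frac{1}{62601} = \left(-58614\right) \frac{1}{62601} = - \frac{19538}{20867}$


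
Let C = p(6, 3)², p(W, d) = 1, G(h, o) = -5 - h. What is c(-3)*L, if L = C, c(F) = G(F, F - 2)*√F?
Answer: -2*I*√3 ≈ -3.4641*I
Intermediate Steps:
c(F) = √F*(-5 - F) (c(F) = (-5 - F)*√F = √F*(-5 - F))
C = 1 (C = 1² = 1)
L = 1
c(-3)*L = (√(-3)*(-5 - 1*(-3)))*1 = ((I*√3)*(-5 + 3))*1 = ((I*√3)*(-2))*1 = -2*I*√3*1 = -2*I*√3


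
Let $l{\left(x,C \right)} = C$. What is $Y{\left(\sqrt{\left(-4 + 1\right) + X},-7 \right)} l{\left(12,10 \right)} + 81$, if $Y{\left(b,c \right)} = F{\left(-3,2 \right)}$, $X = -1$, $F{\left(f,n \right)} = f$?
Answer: $51$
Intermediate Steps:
$Y{\left(b,c \right)} = -3$
$Y{\left(\sqrt{\left(-4 + 1\right) + X},-7 \right)} l{\left(12,10 \right)} + 81 = \left(-3\right) 10 + 81 = -30 + 81 = 51$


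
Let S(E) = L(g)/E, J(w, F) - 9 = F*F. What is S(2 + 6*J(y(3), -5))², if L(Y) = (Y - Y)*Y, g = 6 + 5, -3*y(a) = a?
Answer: 0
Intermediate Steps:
y(a) = -a/3
J(w, F) = 9 + F² (J(w, F) = 9 + F*F = 9 + F²)
g = 11
L(Y) = 0 (L(Y) = 0*Y = 0)
S(E) = 0 (S(E) = 0/E = 0)
S(2 + 6*J(y(3), -5))² = 0² = 0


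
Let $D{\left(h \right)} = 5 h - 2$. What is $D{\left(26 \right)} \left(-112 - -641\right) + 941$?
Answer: $68653$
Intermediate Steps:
$D{\left(h \right)} = -2 + 5 h$
$D{\left(26 \right)} \left(-112 - -641\right) + 941 = \left(-2 + 5 \cdot 26\right) \left(-112 - -641\right) + 941 = \left(-2 + 130\right) \left(-112 + 641\right) + 941 = 128 \cdot 529 + 941 = 67712 + 941 = 68653$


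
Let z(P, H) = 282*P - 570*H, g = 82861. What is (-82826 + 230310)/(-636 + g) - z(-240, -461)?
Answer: -16041127766/82225 ≈ -1.9509e+5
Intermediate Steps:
z(P, H) = -570*H + 282*P
(-82826 + 230310)/(-636 + g) - z(-240, -461) = (-82826 + 230310)/(-636 + 82861) - (-570*(-461) + 282*(-240)) = 147484/82225 - (262770 - 67680) = 147484*(1/82225) - 1*195090 = 147484/82225 - 195090 = -16041127766/82225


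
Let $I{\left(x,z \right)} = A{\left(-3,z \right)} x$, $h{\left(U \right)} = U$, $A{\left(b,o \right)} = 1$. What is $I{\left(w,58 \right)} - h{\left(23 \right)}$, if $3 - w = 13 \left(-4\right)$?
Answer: $32$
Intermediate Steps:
$w = 55$ ($w = 3 - 13 \left(-4\right) = 3 - -52 = 3 + 52 = 55$)
$I{\left(x,z \right)} = x$ ($I{\left(x,z \right)} = 1 x = x$)
$I{\left(w,58 \right)} - h{\left(23 \right)} = 55 - 23 = 32$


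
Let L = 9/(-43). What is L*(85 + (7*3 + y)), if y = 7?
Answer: -1017/43 ≈ -23.651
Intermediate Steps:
L = -9/43 (L = 9*(-1/43) = -9/43 ≈ -0.20930)
L*(85 + (7*3 + y)) = -9*(85 + (7*3 + 7))/43 = -9*(85 + (21 + 7))/43 = -9*(85 + 28)/43 = -9/43*113 = -1017/43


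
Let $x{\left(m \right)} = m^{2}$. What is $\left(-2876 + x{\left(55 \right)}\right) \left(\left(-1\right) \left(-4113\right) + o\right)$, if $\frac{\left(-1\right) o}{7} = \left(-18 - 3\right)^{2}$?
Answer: $152874$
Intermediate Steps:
$o = -3087$ ($o = - 7 \left(-18 - 3\right)^{2} = - 7 \left(-21\right)^{2} = \left(-7\right) 441 = -3087$)
$\left(-2876 + x{\left(55 \right)}\right) \left(\left(-1\right) \left(-4113\right) + o\right) = \left(-2876 + 55^{2}\right) \left(\left(-1\right) \left(-4113\right) - 3087\right) = \left(-2876 + 3025\right) \left(4113 - 3087\right) = 149 \cdot 1026 = 152874$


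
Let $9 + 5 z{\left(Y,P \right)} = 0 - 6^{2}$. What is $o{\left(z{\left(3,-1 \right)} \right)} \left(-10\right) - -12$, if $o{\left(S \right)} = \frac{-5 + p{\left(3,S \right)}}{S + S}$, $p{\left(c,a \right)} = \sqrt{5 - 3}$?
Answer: $\frac{83}{9} + \frac{5 \sqrt{2}}{9} \approx 10.008$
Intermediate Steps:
$p{\left(c,a \right)} = \sqrt{2}$
$z{\left(Y,P \right)} = -9$ ($z{\left(Y,P \right)} = - \frac{9}{5} + \frac{0 - 6^{2}}{5} = - \frac{9}{5} + \frac{0 - 36}{5} = - \frac{9}{5} + \frac{1}{5} \left(-36\right) = - \frac{9}{5} - \frac{36}{5} = -9$)
$o{\left(S \right)} = \frac{-5 + \sqrt{2}}{2 S}$ ($o{\left(S \right)} = \frac{-5 + \sqrt{2}}{S + S} = \frac{-5 + \sqrt{2}}{2 S}$)
$o{\left(z{\left(3,-1 \right)} \right)} \left(-10\right) - -12 = \frac{-5 + \sqrt{2}}{2 \left(-9\right)} \left(-10\right) - -12 = \frac{1}{2} \left(- \frac{1}{9}\right) \left(-5 + \sqrt{2}\right) \left(-10\right) + \left(-11 + 23\right) = \left(\frac{5}{18} - \frac{\sqrt{2}}{18}\right) \left(-10\right) + 12 = \left(- \frac{25}{9} + \frac{5 \sqrt{2}}{9}\right) + 12 = \frac{83}{9} + \frac{5 \sqrt{2}}{9}$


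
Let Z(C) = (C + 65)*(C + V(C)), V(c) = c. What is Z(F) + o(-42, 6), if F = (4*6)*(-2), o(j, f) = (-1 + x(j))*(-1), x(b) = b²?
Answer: -3395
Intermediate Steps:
o(j, f) = 1 - j² (o(j, f) = (-1 + j²)*(-1) = 1 - j²)
F = -48 (F = 24*(-2) = -48)
Z(C) = 2*C*(65 + C) (Z(C) = (C + 65)*(C + C) = (65 + C)*(2*C) = 2*C*(65 + C))
Z(F) + o(-42, 6) = 2*(-48)*(65 - 48) + (1 - 1*(-42)²) = 2*(-48)*17 + (1 - 1*1764) = -1632 + (1 - 1764) = -1632 - 1763 = -3395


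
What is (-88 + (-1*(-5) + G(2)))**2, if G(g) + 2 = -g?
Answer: 7569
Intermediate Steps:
G(g) = -2 - g
(-88 + (-1*(-5) + G(2)))**2 = (-88 + (-1*(-5) + (-2 - 1*2)))**2 = (-88 + (5 + (-2 - 2)))**2 = (-88 + (5 - 4))**2 = (-88 + 1)**2 = (-87)**2 = 7569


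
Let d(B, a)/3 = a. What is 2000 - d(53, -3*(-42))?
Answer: 1622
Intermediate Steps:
d(B, a) = 3*a
2000 - d(53, -3*(-42)) = 2000 - 3*(-3*(-42)) = 2000 - 3*126 = 2000 - 1*378 = 2000 - 378 = 1622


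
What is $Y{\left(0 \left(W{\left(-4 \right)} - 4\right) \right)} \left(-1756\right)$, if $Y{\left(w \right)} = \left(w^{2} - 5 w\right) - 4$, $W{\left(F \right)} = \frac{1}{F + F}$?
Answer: $7024$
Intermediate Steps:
$W{\left(F \right)} = \frac{1}{2 F}$
$Y{\left(w \right)} = -4 + w^{2} - 5 w$
$Y{\left(0 \left(W{\left(-4 \right)} - 4\right) \right)} \left(-1756\right) = \left(-4 + \left(0 \left(\frac{1}{2 \left(-4\right)} - 4\right)\right)^{2} - 5 \cdot 0 \left(\frac{1}{2 \left(-4\right)} - 4\right)\right) \left(-1756\right) = \left(-4 + \left(0 \left(\frac{1}{2} \left(- \frac{1}{4}\right) - 4\right)\right)^{2} - 5 \cdot 0 \left(\frac{1}{2} \left(- \frac{1}{4}\right) - 4\right)\right) \left(-1756\right) = \left(-4 + \left(0 \left(- \frac{1}{8} - 4\right)\right)^{2} - 5 \cdot 0 \left(- \frac{1}{8} - 4\right)\right) \left(-1756\right) = \left(-4 + \left(0 \left(- \frac{33}{8}\right)\right)^{2} - 5 \cdot 0 \left(- \frac{33}{8}\right)\right) \left(-1756\right) = \left(-4 + 0^{2} - 0\right) \left(-1756\right) = \left(-4 + 0 + 0\right) \left(-1756\right) = \left(-4\right) \left(-1756\right) = 7024$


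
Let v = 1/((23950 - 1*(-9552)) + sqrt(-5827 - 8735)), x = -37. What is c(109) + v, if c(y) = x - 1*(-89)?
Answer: 29182379467/561199283 - 3*I*sqrt(1618)/1122398566 ≈ 52.0 - 1.0751e-7*I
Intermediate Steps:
v = 1/(33502 + 3*I*sqrt(1618)) (v = 1/((23950 + 9552) + sqrt(-14562)) = 1/(33502 + 3*I*sqrt(1618)) ≈ 2.9849e-5 - 1.075e-7*I)
c(y) = 52 (c(y) = -37 - 1*(-89) = -37 + 89 = 52)
c(109) + v = 52 + (16751/561199283 - 3*I*sqrt(1618)/1122398566) = 29182379467/561199283 - 3*I*sqrt(1618)/1122398566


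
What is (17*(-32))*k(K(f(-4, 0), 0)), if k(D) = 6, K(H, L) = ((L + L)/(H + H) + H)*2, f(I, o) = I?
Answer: -3264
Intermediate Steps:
K(H, L) = 2*H + 2*L/H (K(H, L) = ((2*L)/((2*H)) + H)*2 = ((2*L)*(1/(2*H)) + H)*2 = (L/H + H)*2 = (H + L/H)*2 = 2*H + 2*L/H)
(17*(-32))*k(K(f(-4, 0), 0)) = (17*(-32))*6 = -544*6 = -3264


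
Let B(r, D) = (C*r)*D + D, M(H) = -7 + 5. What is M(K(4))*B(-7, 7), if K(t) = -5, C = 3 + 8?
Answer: 1064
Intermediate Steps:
C = 11
M(H) = -2
B(r, D) = D + 11*D*r (B(r, D) = (11*r)*D + D = 11*D*r + D = D + 11*D*r)
M(K(4))*B(-7, 7) = -14*(1 + 11*(-7)) = -14*(1 - 77) = -14*(-76) = -2*(-532) = 1064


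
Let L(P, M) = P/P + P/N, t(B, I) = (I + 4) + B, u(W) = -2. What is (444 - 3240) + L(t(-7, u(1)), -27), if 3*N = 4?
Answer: -11195/4 ≈ -2798.8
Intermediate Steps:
N = 4/3 (N = (1/3)*4 = 4/3 ≈ 1.3333)
t(B, I) = 4 + B + I (t(B, I) = (4 + I) + B = 4 + B + I)
L(P, M) = 1 + 3*P/4 (L(P, M) = P/P + P/(4/3) = 1 + P*(3/4) = 1 + 3*P/4)
(444 - 3240) + L(t(-7, u(1)), -27) = (444 - 3240) + (1 + 3*(4 - 7 - 2)/4) = -2796 + (1 + (3/4)*(-5)) = -2796 + (1 - 15/4) = -2796 - 11/4 = -11195/4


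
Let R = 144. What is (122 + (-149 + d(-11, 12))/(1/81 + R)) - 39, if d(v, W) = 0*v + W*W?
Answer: 193558/2333 ≈ 82.965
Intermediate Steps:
d(v, W) = W² (d(v, W) = 0 + W² = W²)
(122 + (-149 + d(-11, 12))/(1/81 + R)) - 39 = (122 + (-149 + 12²)/(1/81 + 144)) - 39 = (122 + (-149 + 144)/(1/81 + 144)) - 39 = (122 - 5/11665/81) - 39 = (122 - 5*81/11665) - 39 = (122 - 81/2333) - 39 = 284545/2333 - 39 = 193558/2333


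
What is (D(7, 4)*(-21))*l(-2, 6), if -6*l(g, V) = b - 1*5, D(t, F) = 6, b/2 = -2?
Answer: -189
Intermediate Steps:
b = -4 (b = 2*(-2) = -4)
l(g, V) = 3/2 (l(g, V) = -(-4 - 1*5)/6 = -(-4 - 5)/6 = -⅙*(-9) = 3/2)
(D(7, 4)*(-21))*l(-2, 6) = (6*(-21))*(3/2) = -126*3/2 = -189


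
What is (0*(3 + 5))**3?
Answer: 0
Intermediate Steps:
(0*(3 + 5))**3 = (0*8)**3 = 0**3 = 0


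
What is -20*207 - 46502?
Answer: -50642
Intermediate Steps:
-20*207 - 46502 = -4140 - 46502 = -50642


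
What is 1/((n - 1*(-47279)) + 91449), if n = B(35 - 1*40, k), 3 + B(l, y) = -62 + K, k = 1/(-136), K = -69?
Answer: 1/138594 ≈ 7.2153e-6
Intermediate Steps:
k = -1/136 ≈ -0.0073529
B(l, y) = -134 (B(l, y) = -3 + (-62 - 69) = -3 - 131 = -134)
n = -134
1/((n - 1*(-47279)) + 91449) = 1/((-134 - 1*(-47279)) + 91449) = 1/((-134 + 47279) + 91449) = 1/(47145 + 91449) = 1/138594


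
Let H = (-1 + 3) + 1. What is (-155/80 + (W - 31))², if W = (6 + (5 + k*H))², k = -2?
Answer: 16129/256 ≈ 63.004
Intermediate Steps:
H = 3 (H = 2 + 1 = 3)
W = 25 (W = (6 + (5 - 2*3))² = (6 + (5 - 6))² = (6 - 1)² = 5² = 25)
(-155/80 + (W - 31))² = (-155/80 + (25 - 31))² = (-155*1/80 - 6)² = (-31/16 - 6)² = (-127/16)² = 16129/256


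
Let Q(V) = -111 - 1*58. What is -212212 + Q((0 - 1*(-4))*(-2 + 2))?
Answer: -212381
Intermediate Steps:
Q(V) = -169 (Q(V) = -111 - 58 = -169)
-212212 + Q((0 - 1*(-4))*(-2 + 2)) = -212212 - 169 = -212381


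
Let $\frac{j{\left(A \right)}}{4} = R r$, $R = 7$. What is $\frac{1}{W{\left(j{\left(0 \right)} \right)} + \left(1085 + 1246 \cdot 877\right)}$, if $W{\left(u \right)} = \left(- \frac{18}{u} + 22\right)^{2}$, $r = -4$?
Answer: $\frac{3136}{3431781553} \approx 9.1381 \cdot 10^{-7}$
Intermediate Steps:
$j{\left(A \right)} = -112$ ($j{\left(A \right)} = 4 \cdot 7 \left(-4\right) = 4 \left(-28\right) = -112$)
$W{\left(u \right)} = \left(22 - \frac{18}{u}\right)^{2}$
$\frac{1}{W{\left(j{\left(0 \right)} \right)} + \left(1085 + 1246 \cdot 877\right)} = \frac{1}{\frac{4 \left(-9 + 11 \left(-112\right)\right)^{2}}{12544} + \left(1085 + 1246 \cdot 877\right)} = \frac{1}{4 \cdot \frac{1}{12544} \left(-9 - 1232\right)^{2} + \left(1085 + 1092742\right)} = \frac{1}{4 \cdot \frac{1}{12544} \left(-1241\right)^{2} + 1093827} = \frac{1}{4 \cdot \frac{1}{12544} \cdot 1540081 + 1093827} = \frac{1}{\frac{1540081}{3136} + 1093827} = \frac{1}{\frac{3431781553}{3136}} = \frac{3136}{3431781553}$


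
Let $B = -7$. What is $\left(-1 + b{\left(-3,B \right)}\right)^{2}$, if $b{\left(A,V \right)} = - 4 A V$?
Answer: $7225$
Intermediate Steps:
$b{\left(A,V \right)} = - 4 A V$
$\left(-1 + b{\left(-3,B \right)}\right)^{2} = \left(-1 - \left(-12\right) \left(-7\right)\right)^{2} = \left(-1 - 84\right)^{2} = \left(-85\right)^{2} = 7225$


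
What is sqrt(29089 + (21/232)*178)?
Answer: sqrt(97909597)/58 ≈ 170.60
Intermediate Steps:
sqrt(29089 + (21/232)*178) = sqrt(29089 + 1869/116) = sqrt(3376193/116) = sqrt(97909597)/58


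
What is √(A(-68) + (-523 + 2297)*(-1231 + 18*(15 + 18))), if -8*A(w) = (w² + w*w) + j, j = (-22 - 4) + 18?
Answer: I*√1131193 ≈ 1063.6*I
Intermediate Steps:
j = -8 (j = -26 + 18 = -8)
A(w) = 1 - w²/4 (A(w) = -((w² + w*w) - 8)/8 = -((w² + w²) - 8)/8 = -(2*w² - 8)/8 = -(-8 + 2*w²)/8 = 1 - w²/4)
√(A(-68) + (-523 + 2297)*(-1231 + 18*(15 + 18))) = √((1 - ¼*(-68)²) + (-523 + 2297)*(-1231 + 18*(15 + 18))) = √((1 - ¼*4624) + 1774*(-1231 + 18*33)) = √((1 - 1156) + 1774*(-1231 + 594)) = √(-1155 + 1774*(-637)) = √(-1155 - 1130038) = √(-1131193) = I*√1131193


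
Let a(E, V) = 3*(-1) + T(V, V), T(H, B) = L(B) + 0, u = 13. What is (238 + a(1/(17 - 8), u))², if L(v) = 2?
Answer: 56169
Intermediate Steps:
T(H, B) = 2 (T(H, B) = 2 + 0 = 2)
a(E, V) = -1 (a(E, V) = 3*(-1) + 2 = -3 + 2 = -1)
(238 + a(1/(17 - 8), u))² = (238 - 1)² = 237² = 56169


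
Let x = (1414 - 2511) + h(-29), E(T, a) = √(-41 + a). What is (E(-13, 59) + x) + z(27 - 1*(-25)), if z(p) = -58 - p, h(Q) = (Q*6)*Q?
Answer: 3839 + 3*√2 ≈ 3843.2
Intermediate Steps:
h(Q) = 6*Q² (h(Q) = (6*Q)*Q = 6*Q²)
x = 3949 (x = (1414 - 2511) + 6*(-29)² = -1097 + 6*841 = -1097 + 5046 = 3949)
(E(-13, 59) + x) + z(27 - 1*(-25)) = (√(-41 + 59) + 3949) + (-58 - (27 - 1*(-25))) = (√18 + 3949) + (-58 - (27 + 25)) = (3*√2 + 3949) + (-58 - 1*52) = (3949 + 3*√2) + (-58 - 52) = (3949 + 3*√2) - 110 = 3839 + 3*√2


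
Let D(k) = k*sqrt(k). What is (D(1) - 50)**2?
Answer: 2401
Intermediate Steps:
D(k) = k**(3/2)
(D(1) - 50)**2 = (1**(3/2) - 50)**2 = (1 - 50)**2 = (-49)**2 = 2401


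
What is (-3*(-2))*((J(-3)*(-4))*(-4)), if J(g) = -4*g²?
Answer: -3456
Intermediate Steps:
(-3*(-2))*((J(-3)*(-4))*(-4)) = (-3*(-2))*((-4*(-3)²*(-4))*(-4)) = 6*((-4*9*(-4))*(-4)) = 6*(-36*(-4)*(-4)) = 6*(144*(-4)) = 6*(-576) = -3456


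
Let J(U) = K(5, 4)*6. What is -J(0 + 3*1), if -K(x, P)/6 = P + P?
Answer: 288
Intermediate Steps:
K(x, P) = -12*P (K(x, P) = -6*(P + P) = -12*P)
J(U) = -288 (J(U) = -12*4*6 = -48*6 = -288)
-J(0 + 3*1) = -1*(-288) = 288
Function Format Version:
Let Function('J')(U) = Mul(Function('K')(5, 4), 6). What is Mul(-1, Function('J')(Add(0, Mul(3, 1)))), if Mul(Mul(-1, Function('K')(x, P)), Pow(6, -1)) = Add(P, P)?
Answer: 288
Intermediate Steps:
Function('K')(x, P) = Mul(-12, P) (Function('K')(x, P) = Mul(-6, Add(P, P)) = Mul(-6, Mul(2, P)) = Mul(-12, P))
Function('J')(U) = -288 (Function('J')(U) = Mul(Mul(-12, 4), 6) = Mul(-48, 6) = -288)
Mul(-1, Function('J')(Add(0, Mul(3, 1)))) = Mul(-1, -288) = 288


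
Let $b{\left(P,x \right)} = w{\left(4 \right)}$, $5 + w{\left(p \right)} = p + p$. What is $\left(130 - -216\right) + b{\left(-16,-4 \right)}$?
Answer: $349$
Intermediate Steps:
$w{\left(p \right)} = -5 + 2 p$ ($w{\left(p \right)} = -5 + \left(p + p\right) = -5 + 2 p$)
$b{\left(P,x \right)} = 3$ ($b{\left(P,x \right)} = -5 + 2 \cdot 4 = -5 + 8 = 3$)
$\left(130 - -216\right) + b{\left(-16,-4 \right)} = \left(130 - -216\right) + 3 = \left(130 + 216\right) + 3 = 346 + 3 = 349$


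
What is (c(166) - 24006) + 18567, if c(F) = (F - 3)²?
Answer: 21130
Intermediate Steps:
c(F) = (-3 + F)²
(c(166) - 24006) + 18567 = ((-3 + 166)² - 24006) + 18567 = (163² - 24006) + 18567 = (26569 - 24006) + 18567 = 2563 + 18567 = 21130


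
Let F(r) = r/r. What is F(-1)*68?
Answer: 68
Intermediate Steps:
F(r) = 1
F(-1)*68 = 1*68 = 68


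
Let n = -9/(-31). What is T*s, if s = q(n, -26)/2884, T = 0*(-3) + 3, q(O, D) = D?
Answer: -39/1442 ≈ -0.027046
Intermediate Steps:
n = 9/31 (n = -9*(-1/31) = 9/31 ≈ 0.29032)
T = 3 (T = 0 + 3 = 3)
s = -13/1442 (s = -26/2884 = -26*1/2884 = -13/1442 ≈ -0.0090153)
T*s = 3*(-13/1442) = -39/1442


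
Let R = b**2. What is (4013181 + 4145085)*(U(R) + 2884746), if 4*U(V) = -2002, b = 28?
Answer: 23530441998303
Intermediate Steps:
R = 784 (R = 28**2 = 784)
U(V) = -1001/2 (U(V) = (1/4)*(-2002) = -1001/2)
(4013181 + 4145085)*(U(R) + 2884746) = (4013181 + 4145085)*(-1001/2 + 2884746) = 8158266*(5768491/2) = 23530441998303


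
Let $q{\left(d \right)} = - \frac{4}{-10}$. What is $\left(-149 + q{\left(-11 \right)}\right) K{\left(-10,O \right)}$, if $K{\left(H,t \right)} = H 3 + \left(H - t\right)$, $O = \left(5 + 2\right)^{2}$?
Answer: $\frac{66127}{5} \approx 13225.0$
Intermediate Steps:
$q{\left(d \right)} = \frac{2}{5}$ ($q{\left(d \right)} = \left(-4\right) \left(- \frac{1}{10}\right) = \frac{2}{5}$)
$O = 49$ ($O = 7^{2} = 49$)
$K{\left(H,t \right)} = - t + 4 H$ ($K{\left(H,t \right)} = 3 H + \left(H - t\right) = - t + 4 H$)
$\left(-149 + q{\left(-11 \right)}\right) K{\left(-10,O \right)} = \left(-149 + \frac{2}{5}\right) \left(\left(-1\right) 49 + 4 \left(-10\right)\right) = - \frac{743 \left(-49 - 40\right)}{5} = \left(- \frac{743}{5}\right) \left(-89\right) = \frac{66127}{5}$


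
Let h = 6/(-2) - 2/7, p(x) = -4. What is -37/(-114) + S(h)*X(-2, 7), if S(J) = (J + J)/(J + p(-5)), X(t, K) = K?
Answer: 12865/1938 ≈ 6.6383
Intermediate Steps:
h = -23/7 (h = 6*(-1/2) - 2*1/7 = -3 - 2/7 = -23/7 ≈ -3.2857)
S(J) = 2*J/(-4 + J) (S(J) = (J + J)/(J - 4) = (2*J)/(-4 + J) = 2*J/(-4 + J))
-37/(-114) + S(h)*X(-2, 7) = -37/(-114) + (2*(-23/7)/(-4 - 23/7))*7 = -37*(-1/114) + (2*(-23/7)/(-51/7))*7 = 37/114 + (2*(-23/7)*(-7/51))*7 = 37/114 + (46/51)*7 = 37/114 + 322/51 = 12865/1938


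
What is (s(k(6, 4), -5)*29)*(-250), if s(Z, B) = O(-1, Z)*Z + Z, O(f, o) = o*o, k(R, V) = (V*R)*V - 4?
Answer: -5646155000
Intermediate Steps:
k(R, V) = -4 + R*V² (k(R, V) = (R*V)*V - 4 = R*V² - 4 = -4 + R*V²)
O(f, o) = o²
s(Z, B) = Z + Z³ (s(Z, B) = Z²*Z + Z = Z³ + Z = Z + Z³)
(s(k(6, 4), -5)*29)*(-250) = (((-4 + 6*4²) + (-4 + 6*4²)³)*29)*(-250) = (((-4 + 6*16) + (-4 + 6*16)³)*29)*(-250) = (((-4 + 96) + (-4 + 96)³)*29)*(-250) = ((92 + 92³)*29)*(-250) = ((92 + 778688)*29)*(-250) = (778780*29)*(-250) = 22584620*(-250) = -5646155000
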